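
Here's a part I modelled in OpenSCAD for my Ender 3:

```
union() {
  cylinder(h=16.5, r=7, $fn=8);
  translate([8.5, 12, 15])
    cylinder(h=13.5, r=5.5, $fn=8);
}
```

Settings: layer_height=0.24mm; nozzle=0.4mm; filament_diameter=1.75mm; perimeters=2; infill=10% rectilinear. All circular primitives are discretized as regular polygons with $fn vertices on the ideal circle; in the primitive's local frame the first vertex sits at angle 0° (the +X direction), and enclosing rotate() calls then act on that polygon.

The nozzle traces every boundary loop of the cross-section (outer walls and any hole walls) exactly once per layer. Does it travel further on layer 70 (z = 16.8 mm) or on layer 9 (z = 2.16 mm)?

Layer 70 (z = 16.8): the cylinder is not intersected at this z (z outside [0, 16.5]); the r=5.5 cylinder at (8.5, 12) contributes a regular 8-gon of circumradius 5.5 (perimeter = 2·8·5.500·sin(180°/8) = 33.68 mm); Taking the union: only the r=5.5 cylinder at (8.5, 12) is present, so the union is just that shape — boundary = 33.68 mm. So its perimeter = 33.68 mm. Layer 9 (z = 2.16): the cylinder: section is a regular 8-gon, circumradius r=7 (perimeter = 2·8·7.000·sin(180°/8) = 42.86 mm); the cylinder at (8.5, 12) does not reach this height (z outside [15, 28.5]); Taking the union: only the r=7 cylinder is present, so the union is just that shape — boundary = 42.86 mm. So its perimeter = 42.86 mm. Layer 9 is larger (42.86 vs 33.68 mm).

layer 9 (z = 2.16 mm)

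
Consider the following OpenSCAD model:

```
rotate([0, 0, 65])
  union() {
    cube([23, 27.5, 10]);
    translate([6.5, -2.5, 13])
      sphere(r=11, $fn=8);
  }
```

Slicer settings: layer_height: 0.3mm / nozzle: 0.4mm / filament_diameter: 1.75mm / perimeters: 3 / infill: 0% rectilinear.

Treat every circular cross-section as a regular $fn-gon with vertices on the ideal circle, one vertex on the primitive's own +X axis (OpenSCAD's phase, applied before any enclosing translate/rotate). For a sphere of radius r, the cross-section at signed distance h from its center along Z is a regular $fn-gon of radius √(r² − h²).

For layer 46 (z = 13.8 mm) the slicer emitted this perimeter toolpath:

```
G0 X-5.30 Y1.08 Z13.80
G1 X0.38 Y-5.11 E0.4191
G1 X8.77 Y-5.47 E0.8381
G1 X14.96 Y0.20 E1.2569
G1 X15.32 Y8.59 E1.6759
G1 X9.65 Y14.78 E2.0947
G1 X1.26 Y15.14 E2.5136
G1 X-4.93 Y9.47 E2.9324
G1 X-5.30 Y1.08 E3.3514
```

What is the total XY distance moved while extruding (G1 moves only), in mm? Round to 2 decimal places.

67.18 mm

Sum the Euclidean lengths of each G1 segment: total = 67.18 mm.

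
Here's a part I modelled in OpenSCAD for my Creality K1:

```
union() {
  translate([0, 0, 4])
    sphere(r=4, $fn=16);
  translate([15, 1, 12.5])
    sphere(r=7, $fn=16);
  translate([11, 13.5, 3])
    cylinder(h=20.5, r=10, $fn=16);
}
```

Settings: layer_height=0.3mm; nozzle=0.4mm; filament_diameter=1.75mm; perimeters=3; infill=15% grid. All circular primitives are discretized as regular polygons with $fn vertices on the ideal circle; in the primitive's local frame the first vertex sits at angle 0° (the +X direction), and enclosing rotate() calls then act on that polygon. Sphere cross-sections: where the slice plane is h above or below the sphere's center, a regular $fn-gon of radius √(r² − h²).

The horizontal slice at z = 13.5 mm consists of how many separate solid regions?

At z = 13.5 mm: the sphere is absent (|z−center|=9.500 > r=4); the sphere at (15, 1): section is a regular 16-gon, circumradius = √(r²−h²) = √(7²−1²) = 6.928; the r=10 cylinder at (11, 13.5) gives a regular 16-gon of circumradius 10 (constant along its height); Merging all regions: the regions partially overlap (shared area 24.78 mm²), so overlapping operands fuse into one piece — 1 connected region. The result has 1 disconnected region.

1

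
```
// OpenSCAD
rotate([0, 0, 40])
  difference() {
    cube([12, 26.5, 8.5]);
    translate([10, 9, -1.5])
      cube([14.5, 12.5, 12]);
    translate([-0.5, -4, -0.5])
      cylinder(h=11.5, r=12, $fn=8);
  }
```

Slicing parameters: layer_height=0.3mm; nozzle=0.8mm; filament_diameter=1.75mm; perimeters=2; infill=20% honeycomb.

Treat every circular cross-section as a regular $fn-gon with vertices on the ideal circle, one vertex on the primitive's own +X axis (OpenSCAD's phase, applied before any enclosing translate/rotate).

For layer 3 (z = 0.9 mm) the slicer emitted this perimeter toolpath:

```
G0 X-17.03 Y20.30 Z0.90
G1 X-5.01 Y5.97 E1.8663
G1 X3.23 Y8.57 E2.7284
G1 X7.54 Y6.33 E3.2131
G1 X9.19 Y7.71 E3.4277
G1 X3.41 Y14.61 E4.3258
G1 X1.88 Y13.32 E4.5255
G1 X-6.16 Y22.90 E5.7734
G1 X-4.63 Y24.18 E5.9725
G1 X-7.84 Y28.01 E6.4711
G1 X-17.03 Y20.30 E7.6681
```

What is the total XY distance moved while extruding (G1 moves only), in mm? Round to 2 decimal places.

76.85 mm

Sum the Euclidean lengths of each G1 segment: total = 76.85 mm.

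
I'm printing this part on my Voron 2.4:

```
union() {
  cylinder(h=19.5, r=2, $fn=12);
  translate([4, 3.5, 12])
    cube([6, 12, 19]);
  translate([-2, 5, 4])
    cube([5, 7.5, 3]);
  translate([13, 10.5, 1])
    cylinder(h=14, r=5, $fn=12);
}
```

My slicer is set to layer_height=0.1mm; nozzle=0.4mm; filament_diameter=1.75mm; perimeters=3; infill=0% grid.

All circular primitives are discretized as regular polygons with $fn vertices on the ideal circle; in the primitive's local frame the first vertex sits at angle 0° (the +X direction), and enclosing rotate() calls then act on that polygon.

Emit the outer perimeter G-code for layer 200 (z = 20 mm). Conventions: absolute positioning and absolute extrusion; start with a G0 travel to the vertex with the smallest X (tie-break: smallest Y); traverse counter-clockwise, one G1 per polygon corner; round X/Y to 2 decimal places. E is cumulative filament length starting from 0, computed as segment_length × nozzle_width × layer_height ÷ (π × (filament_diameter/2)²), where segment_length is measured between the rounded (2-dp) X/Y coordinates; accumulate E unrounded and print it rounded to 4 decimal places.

G0 X4.00 Y3.50 Z20.00
G1 X10.00 Y3.50 E0.0998
G1 X10.00 Y15.50 E0.2993
G1 X4.00 Y15.50 E0.3991
G1 X4.00 Y3.50 E0.5987

At z = 20 mm: the cylinder is absent (z outside [0, 19.5]); the 6×12 cube at (4, 3.5) contributes its full rectangle; the cube at (-2, 5) does not reach this height (z outside [4, 7]); the cylinder at (13, 10.5) is absent (z outside [1, 15]); Merging all regions: only the 6×12 cube at (4, 3.5) is present, so the union is just that shape — 1 connected region. The outline is a single polygon with 4 vertices. Extrusion per mm of travel: 0.4 × 0.1 / (π × 0.875²) = 0.016630. Accumulating E over each segment gives final E = 0.5987.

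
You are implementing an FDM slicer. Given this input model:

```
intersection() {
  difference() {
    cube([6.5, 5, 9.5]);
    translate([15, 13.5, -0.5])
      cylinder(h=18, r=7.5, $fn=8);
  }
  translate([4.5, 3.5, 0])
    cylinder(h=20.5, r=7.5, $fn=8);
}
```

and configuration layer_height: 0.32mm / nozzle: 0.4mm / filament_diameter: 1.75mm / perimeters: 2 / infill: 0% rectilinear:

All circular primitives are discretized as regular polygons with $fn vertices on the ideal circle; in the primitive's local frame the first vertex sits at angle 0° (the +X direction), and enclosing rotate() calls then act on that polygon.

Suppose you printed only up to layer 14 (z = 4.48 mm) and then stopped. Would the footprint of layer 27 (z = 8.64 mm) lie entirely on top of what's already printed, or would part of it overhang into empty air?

entirely on top

Compare the two slices. At z = 4.48: the 6.5×5 cube contributes its full rectangle (area 32.50 mm²); the r=7.5 cylinder at (15, 13.5) gives a regular 8-gon of circumradius 7.5 (constant along its height) (area = (8/2)·7.500²·sin(360°/8) = 159.10 mm²); Subtracting the remaining from the first: starting from the 6.5×5 cube (32.50 mm²), the r=7.5 cylinder at (15, 13.5) misses the remaining region (no effect) — area = 32.50 mm²; the r=7.5 cylinder at (4.5, 3.5) gives a regular 8-gon of circumradius 7.5 (constant along its height) (area = (8/2)·7.500²·sin(360°/8) = 159.10 mm²); Taking the intersection: the result so far lies inside the r=7.5 cylinder at (4.5, 3.5), so it is kept whole — area = 32.50 mm². At z = 8.64: the 6.5×5 cube contributes its full rectangle (area 32.50 mm²); the cylinder at (15, 13.5): section is a regular 8-gon, circumradius r=7.5 (area = (8/2)·7.500²·sin(360°/8) = 159.10 mm²); Subtracting the remaining from the first: starting from the 6.5×5 cube (32.50 mm²), the r=7.5 cylinder at (15, 13.5) misses the remaining region (no effect) — area = 32.50 mm²; the r=7.5 cylinder at (4.5, 3.5) contributes a regular 8-gon of circumradius 7.5 (area = (8/2)·7.500²·sin(360°/8) = 159.10 mm²); Keeping only the common overlap: the result so far lies inside the r=7.5 cylinder at (4.5, 3.5), so it is kept whole — area = 32.50 mm². Checking containment: the cross-section at z = 8.64 is a subset of the cross-section at z = 4.48.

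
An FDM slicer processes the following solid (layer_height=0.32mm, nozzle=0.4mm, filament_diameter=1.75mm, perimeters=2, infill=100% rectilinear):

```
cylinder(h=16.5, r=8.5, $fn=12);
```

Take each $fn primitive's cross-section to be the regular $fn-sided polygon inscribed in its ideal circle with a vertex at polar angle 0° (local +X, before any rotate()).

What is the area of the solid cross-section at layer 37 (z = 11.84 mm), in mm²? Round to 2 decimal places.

At z = 11.84 mm: the r=8.5 cylinder contributes a regular 12-gon of circumradius 8.5 (area = (12/2)·8.500²·sin(360°/12) = 216.75 mm²). Overall, the cross-section is a single solid region. Net area = 216.75 mm².

216.75 mm²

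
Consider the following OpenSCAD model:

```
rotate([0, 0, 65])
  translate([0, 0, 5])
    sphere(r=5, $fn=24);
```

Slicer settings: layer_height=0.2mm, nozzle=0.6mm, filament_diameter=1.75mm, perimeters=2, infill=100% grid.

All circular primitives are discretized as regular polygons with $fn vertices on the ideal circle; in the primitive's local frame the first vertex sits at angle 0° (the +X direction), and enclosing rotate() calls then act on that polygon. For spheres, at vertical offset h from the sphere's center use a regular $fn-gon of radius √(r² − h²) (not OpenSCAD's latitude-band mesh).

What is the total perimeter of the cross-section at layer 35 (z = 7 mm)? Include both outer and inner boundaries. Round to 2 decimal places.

At z = 7 mm: the r=5 sphere slices to a regular 24-gon of circumradius 4.583 (√(r²−h²) with h=2 from center) (perimeter = 2·24·4.583·sin(180°/24) = 28.71 mm); (whole slice rotated 65° about Z — lengths, areas and connectivity unchanged). Overall, the cross-section is a single solid region. Total boundary length (outer) = 28.71 mm.

28.71 mm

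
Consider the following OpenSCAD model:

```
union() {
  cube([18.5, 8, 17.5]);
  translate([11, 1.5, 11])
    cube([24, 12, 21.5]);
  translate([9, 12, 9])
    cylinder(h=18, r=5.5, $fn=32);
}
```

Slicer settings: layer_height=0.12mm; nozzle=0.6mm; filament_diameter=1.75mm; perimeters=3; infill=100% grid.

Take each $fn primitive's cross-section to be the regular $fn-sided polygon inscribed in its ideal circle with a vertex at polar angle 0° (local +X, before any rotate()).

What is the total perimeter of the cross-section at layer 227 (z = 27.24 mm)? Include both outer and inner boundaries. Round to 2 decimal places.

At z = 27.24 mm: the cube does not reach this height (z outside [0, 17.5]); the cube at (11, 1.5) (footprint 24×12) is included at this height (perimeter 72.00 mm); the cylinder at (9, 12) does not reach this height (z outside [9, 27]); Taking the union: only the 24×12 cube at (11, 1.5) is present, so the union is just that shape — boundary = 72.00 mm. Overall, the cross-section is a single solid region. Total boundary length (outer) = 72.00 mm.

72.00 mm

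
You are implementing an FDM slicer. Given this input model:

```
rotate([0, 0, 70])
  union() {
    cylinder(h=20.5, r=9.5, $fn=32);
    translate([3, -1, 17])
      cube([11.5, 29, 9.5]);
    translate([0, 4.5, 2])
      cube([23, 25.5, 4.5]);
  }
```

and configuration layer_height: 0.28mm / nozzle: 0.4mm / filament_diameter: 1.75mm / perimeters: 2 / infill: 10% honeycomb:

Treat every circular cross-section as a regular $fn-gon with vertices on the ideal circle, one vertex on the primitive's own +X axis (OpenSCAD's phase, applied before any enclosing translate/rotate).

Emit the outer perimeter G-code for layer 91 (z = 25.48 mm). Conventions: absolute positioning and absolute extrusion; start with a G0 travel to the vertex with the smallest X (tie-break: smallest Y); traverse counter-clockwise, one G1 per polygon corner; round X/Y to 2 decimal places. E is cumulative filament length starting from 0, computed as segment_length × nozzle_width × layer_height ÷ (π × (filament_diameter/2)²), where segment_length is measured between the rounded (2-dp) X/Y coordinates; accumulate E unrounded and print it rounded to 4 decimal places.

At z = 25.48 mm: the cylinder does not reach this height (z outside [0, 20.5]); the cube at (3, -1) (footprint 11.5×29) is included at this height; the cube at (0, 4.5) is not intersected at this z (z outside [2, 6.5]); Combining (union): only the 11.5×29 cube at (3, -1) is present, so the union is just that shape — 1 connected region; (whole slice rotated 70° about Z — lengths, areas and connectivity unchanged). The outline is a single polygon with 4 vertices. Extrusion per mm of travel: 0.4 × 0.28 / (π × 0.875²) = 0.046564. Accumulating E over each segment gives final E = 3.7716.

G0 X-25.29 Y12.40 Z25.48
G1 X1.97 Y2.48 E1.3508
G1 X5.90 Y13.28 E1.8859
G1 X-21.35 Y23.20 E3.2363
G1 X-25.29 Y12.40 E3.7716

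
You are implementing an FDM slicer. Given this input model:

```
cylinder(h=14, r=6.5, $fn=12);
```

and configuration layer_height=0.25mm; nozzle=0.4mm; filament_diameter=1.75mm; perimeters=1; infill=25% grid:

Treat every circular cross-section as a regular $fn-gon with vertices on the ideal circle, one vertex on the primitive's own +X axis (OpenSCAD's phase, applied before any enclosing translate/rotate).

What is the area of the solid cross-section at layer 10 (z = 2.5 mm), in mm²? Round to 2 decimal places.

126.75 mm²

At z = 2.5 mm: the r=6.5 cylinder contributes a regular 12-gon of circumradius 6.5 (area = (12/2)·6.500²·sin(360°/12) = 126.75 mm²). Overall, the cross-section is a single solid region. Net area = 126.75 mm².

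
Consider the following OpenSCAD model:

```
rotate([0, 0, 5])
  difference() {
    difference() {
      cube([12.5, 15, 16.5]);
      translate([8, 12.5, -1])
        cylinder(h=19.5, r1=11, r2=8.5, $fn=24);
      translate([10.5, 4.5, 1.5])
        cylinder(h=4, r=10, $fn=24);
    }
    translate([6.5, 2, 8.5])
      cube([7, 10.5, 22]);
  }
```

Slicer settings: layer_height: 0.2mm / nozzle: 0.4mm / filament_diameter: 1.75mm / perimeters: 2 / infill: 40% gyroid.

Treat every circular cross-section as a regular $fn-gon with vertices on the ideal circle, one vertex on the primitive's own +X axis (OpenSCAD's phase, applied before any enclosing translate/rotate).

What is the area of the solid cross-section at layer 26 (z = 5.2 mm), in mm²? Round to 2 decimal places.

4.91 mm²

At z = 5.2 mm: the cube is present — its section is the full 12.5×15 rectangle (area 187.50 mm²); the cone at (8, 12.5): at t=0.318 of its height the radius interpolates to r₁+(r₂−r₁)t = 10.205, giving a regular 24-gon of that circumradius (area = (24/2)·10.205²·sin(360°/24) = 323.46 mm²); the r=10 cylinder at (10.5, 4.5) contributes a regular 24-gon of circumradius 10 (area = (24/2)·10.000²·sin(360°/24) = 310.58 mm²); After the difference (first − rest): starting from the 12.5×15 cube (187.50 mm²), the cone at (8, 12.5) partially overlaps it — only the 147.08 mm² overlap (of its 323.46 mm²) is removed, clipping the outline; the r=10 cylinder at (10.5, 4.5) partially overlaps it — only the 35.51 mm² overlap (of its 310.58 mm²) is removed, clipping the outline — area = 4.91 mm²; the cube at (6.5, 2) is not intersected at this z (z outside [8.5, 30.5]); Taking the first minus the rest: none of the subtracted shapes is present at this height, so that combined region is unchanged — area = 4.91 mm²; (rotated 5° about Z; rotation is an isometry so areas/perimeters/island counts are preserved). Overall, the cross-section is a single solid region. Net area = 4.91 mm².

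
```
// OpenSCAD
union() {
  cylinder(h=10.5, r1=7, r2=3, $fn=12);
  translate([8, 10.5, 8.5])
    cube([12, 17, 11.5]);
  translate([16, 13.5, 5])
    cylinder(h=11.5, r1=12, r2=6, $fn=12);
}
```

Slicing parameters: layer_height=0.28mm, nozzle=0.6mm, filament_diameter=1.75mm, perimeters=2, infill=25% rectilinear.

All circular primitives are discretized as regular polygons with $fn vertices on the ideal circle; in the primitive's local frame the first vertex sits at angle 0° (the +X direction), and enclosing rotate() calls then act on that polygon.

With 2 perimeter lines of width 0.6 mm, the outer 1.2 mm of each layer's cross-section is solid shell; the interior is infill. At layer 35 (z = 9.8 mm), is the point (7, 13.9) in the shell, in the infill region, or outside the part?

At z = 9.8 mm: the cone contributes a regular 12-gon of circumradius 3.267 (interpolated between r1=7 and r2=3 at t=0.933); the cube at (8, 10.5) is present — its section is the full 12×17 rectangle; the cone at (16, 13.5) contributes a regular 12-gon of circumradius 9.496 (interpolated between r1=12 and r2=6 at t=0.417); Taking the union: the regions partially overlap (shared area 135.36 mm²), so overlapping operands fuse into one piece — 2 connected regions. Overall, the cross-section has 2 separate islands. The nearest boundary edge runs (6.50, 13.50)→(7.78, 18.25); distance from the point to it = 0.38 mm. (Shell/infill is judged within the island containing the point — the largest one.) The point is inside the cross-section, 0.38 mm from the nearest boundary — within the 1.2 mm shell band (2 × 0.6).

shell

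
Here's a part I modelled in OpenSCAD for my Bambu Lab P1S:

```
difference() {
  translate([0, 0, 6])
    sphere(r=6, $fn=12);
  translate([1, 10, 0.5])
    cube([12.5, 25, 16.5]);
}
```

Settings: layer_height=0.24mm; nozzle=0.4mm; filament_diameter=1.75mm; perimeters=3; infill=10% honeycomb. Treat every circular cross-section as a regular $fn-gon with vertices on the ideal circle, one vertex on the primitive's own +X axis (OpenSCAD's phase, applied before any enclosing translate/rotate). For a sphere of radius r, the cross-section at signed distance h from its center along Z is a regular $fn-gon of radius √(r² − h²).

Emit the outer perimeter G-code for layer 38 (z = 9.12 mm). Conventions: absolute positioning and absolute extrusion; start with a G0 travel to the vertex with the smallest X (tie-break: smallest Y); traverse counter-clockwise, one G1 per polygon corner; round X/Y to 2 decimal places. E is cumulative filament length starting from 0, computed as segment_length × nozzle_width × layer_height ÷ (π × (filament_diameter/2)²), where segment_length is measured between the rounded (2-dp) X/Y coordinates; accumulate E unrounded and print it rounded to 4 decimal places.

G0 X-5.12 Y0.00 Z9.12
G1 X-4.44 Y-2.56 E0.1057
G1 X-2.56 Y-4.44 E0.2118
G1 X0.00 Y-5.12 E0.3176
G1 X2.56 Y-4.44 E0.4233
G1 X4.44 Y-2.56 E0.5294
G1 X5.12 Y0.00 E0.6351
G1 X4.44 Y2.56 E0.7408
G1 X2.56 Y4.44 E0.8469
G1 X0.00 Y5.12 E0.9527
G1 X-2.56 Y4.44 E1.0584
G1 X-4.44 Y2.56 E1.1645
G1 X-5.12 Y0.00 E1.2702

At z = 9.12 mm: the sphere: section is a regular 12-gon, circumradius = √(r²−h²) = √(6²−3.12²) = 5.125; the cube at (1, 10) is present — its section is the full 12.5×25 rectangle; Subtracting the remaining from the first: starting from the r=6 sphere, the 12.5×25 cube at (1, 10) misses the remaining region (no effect) — 1 connected region. The outline is a single polygon with 12 vertices. Extrusion per mm of travel: 0.4 × 0.24 / (π × 0.875²) = 0.039912. Accumulating E over each segment gives final E = 1.2702.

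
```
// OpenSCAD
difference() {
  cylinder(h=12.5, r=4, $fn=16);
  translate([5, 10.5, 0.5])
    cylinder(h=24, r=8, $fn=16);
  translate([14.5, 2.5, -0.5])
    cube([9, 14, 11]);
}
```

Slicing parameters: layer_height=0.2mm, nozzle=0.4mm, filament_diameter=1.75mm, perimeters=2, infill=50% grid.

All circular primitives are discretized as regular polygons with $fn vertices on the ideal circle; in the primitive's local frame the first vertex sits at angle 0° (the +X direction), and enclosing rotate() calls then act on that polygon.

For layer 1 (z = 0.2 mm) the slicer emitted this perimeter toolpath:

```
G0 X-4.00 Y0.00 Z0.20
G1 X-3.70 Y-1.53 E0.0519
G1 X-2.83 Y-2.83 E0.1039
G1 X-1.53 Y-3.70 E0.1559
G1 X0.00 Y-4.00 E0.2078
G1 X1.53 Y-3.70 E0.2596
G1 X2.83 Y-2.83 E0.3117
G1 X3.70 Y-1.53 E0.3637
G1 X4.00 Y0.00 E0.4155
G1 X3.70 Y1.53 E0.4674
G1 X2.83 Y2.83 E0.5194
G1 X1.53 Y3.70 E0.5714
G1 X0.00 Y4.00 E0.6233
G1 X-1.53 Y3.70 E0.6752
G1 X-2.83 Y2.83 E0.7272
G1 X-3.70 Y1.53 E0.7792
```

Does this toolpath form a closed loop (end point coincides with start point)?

no

Start point (G0): (-4.00, 0.00). End point (last G1): the path does not return to the start — open.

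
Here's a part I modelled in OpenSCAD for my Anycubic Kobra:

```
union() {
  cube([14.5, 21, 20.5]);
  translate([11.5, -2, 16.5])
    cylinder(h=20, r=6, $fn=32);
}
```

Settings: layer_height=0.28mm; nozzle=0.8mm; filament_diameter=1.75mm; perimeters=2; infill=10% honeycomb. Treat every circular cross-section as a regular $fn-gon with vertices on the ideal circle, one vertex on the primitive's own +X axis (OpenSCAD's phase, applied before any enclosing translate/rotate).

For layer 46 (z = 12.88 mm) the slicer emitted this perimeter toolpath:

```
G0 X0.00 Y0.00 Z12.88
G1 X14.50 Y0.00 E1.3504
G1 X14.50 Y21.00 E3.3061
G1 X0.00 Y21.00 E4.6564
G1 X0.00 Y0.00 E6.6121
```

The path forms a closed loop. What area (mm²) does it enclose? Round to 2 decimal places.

Apply the shoelace formula to the sequence of (X, Y) vertices; enclosed area = 304.50 mm².

304.50 mm²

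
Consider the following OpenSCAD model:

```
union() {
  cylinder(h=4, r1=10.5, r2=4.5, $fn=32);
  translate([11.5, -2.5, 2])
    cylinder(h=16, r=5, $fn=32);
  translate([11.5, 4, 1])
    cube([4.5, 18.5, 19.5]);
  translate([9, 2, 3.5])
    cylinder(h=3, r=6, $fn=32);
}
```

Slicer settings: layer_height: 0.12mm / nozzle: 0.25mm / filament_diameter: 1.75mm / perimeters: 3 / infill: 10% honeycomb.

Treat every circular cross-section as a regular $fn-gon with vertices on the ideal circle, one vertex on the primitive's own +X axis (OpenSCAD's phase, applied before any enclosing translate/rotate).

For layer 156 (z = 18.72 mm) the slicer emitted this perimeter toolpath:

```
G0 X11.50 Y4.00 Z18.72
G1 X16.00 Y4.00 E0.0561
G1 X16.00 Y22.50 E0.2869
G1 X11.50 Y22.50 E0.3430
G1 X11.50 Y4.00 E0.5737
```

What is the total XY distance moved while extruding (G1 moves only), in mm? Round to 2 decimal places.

46.00 mm

Sum the Euclidean lengths of each G1 segment: total = 46.00 mm.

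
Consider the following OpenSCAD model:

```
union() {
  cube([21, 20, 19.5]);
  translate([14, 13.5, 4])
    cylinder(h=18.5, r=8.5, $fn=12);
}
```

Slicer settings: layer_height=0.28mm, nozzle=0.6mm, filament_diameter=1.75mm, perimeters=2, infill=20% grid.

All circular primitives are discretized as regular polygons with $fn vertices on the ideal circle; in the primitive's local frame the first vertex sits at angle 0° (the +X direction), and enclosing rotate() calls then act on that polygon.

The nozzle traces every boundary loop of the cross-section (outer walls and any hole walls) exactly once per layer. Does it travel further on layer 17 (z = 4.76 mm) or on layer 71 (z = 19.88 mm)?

layer 17 (z = 4.76 mm)

Layer 17 (z = 4.76): the cube (footprint 21×20) is included at this height (perimeter 82.00 mm); the r=8.5 cylinder at (14, 13.5) contributes a regular 12-gon of circumradius 8.5 (perimeter = 2·12·8.500·sin(180°/12) = 52.80 mm); Combining (union): the regions partially overlap (shared area 195.81 mm²), so the edge portions inside another operand are dropped and the merged outline is re-measured after clipping — boundary = 83.61 mm. So its perimeter = 83.61 mm. Layer 71 (z = 19.88): the cube is absent (z outside [0, 19.5]); the r=8.5 cylinder at (14, 13.5) contributes a regular 12-gon of circumradius 8.5 (perimeter = 2·12·8.500·sin(180°/12) = 52.80 mm); Taking the union: only the r=8.5 cylinder at (14, 13.5) is present, so the union is just that shape — boundary = 52.80 mm. So its perimeter = 52.80 mm. Layer 17 is larger (83.61 vs 52.80 mm).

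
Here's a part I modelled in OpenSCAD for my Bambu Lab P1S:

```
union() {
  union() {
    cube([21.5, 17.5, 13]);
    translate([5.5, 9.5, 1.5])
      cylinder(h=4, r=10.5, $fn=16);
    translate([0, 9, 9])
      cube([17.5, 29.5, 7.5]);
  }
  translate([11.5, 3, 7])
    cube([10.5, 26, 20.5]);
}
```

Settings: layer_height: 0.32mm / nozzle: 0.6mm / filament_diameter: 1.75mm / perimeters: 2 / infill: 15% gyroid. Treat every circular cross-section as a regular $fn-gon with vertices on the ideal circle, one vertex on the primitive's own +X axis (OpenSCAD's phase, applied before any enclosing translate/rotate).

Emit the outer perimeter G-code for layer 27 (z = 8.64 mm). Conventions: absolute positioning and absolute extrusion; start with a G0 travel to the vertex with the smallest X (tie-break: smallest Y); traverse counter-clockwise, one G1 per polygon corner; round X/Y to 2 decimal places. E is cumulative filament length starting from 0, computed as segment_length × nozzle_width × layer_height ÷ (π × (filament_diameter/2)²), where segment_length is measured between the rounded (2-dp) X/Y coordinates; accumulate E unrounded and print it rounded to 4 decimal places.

G0 X0.00 Y0.00 Z8.64
G1 X21.50 Y0.00 E1.7162
G1 X21.50 Y3.00 E1.9557
G1 X22.00 Y3.00 E1.9956
G1 X22.00 Y29.00 E4.0710
G1 X11.50 Y29.00 E4.9092
G1 X11.50 Y17.50 E5.8272
G1 X0.00 Y17.50 E6.7452
G1 X0.00 Y0.00 E8.1421

At z = 8.64 mm: the 21.5×17.5 cube contributes its full rectangle; the cylinder at (5.5, 9.5) is absent (z outside [1.5, 5.5]); the cube at (0, 9) is absent (z outside [9, 16.5]); Taking the union: only the 21.5×17.5 cube is present, so the union is just that shape — 1 connected region; the cube at (11.5, 3) (footprint 10.5×26) is included at this height; Taking the union: the regions partially overlap (shared area 145.00 mm²), so overlapping operands fuse into one piece — 1 connected region. The outline is a single polygon with 8 vertices. Extrusion per mm of travel: 0.6 × 0.32 / (π × 0.875²) = 0.079824. Accumulating E over each segment gives final E = 8.1421.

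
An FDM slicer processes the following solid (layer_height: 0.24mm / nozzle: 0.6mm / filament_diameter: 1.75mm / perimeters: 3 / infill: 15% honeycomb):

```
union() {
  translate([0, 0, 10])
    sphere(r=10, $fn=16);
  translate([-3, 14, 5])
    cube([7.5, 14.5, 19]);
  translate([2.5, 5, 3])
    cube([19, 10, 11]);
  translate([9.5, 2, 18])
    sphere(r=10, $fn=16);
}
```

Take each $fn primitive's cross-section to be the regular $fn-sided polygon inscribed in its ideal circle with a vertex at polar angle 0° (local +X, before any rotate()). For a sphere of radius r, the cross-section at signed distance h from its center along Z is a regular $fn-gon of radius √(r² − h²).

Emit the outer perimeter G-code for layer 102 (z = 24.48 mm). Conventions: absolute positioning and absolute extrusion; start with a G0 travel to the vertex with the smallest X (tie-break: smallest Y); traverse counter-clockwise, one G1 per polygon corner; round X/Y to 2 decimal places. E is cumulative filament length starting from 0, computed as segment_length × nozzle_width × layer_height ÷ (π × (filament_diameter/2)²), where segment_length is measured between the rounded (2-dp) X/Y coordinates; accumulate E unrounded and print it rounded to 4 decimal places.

At z = 24.48 mm: the sphere is absent (|z−center|=14.480 > r=10); the cube at (-3, 14) is not intersected at this z (z outside [5, 24]); the cube at (2.5, 5) is not intersected at this z (z outside [3, 14]); the sphere at (9.5, 2): section is a regular 16-gon, circumradius = √(r²−h²) = √(10²−6.48²) = 7.616; Combining (union): only the r=10 sphere at (9.5, 2) is present, so the union is just that shape — 1 connected region. The outline is a single polygon with 16 vertices. Extrusion per mm of travel: 0.6 × 0.24 / (π × 0.875²) = 0.059868. Accumulating E over each segment gives final E = 2.8478.

G0 X1.88 Y2.00 Z24.48
G1 X2.46 Y-0.91 E0.1776
G1 X4.11 Y-3.39 E0.3560
G1 X6.59 Y-5.04 E0.5343
G1 X9.50 Y-5.62 E0.7120
G1 X12.41 Y-5.04 E0.8896
G1 X14.89 Y-3.39 E1.0679
G1 X16.54 Y-0.91 E1.2463
G1 X17.12 Y2.00 E1.4239
G1 X16.54 Y4.91 E1.6015
G1 X14.89 Y7.39 E1.7799
G1 X12.41 Y9.04 E1.9582
G1 X9.50 Y9.62 E2.1359
G1 X6.59 Y9.04 E2.3135
G1 X4.11 Y7.39 E2.4918
G1 X2.46 Y4.91 E2.6702
G1 X1.88 Y2.00 E2.8478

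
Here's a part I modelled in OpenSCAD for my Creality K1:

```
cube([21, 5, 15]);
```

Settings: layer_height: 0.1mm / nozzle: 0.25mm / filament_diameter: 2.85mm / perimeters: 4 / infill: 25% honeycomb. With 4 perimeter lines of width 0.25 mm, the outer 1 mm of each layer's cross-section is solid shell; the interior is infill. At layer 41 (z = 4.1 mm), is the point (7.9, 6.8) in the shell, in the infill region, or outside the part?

At z = 4.1 mm: the cube (footprint 21×5) is included at this height. Overall, the cross-section is a single solid region. The nearest boundary edge runs (21.00, 5.00)→(0.00, 5.00); distance from the point to it = 1.80 mm. The point is not inside any of the regions above, so it lies outside the cross-section (1.80 mm from the nearest boundary).

outside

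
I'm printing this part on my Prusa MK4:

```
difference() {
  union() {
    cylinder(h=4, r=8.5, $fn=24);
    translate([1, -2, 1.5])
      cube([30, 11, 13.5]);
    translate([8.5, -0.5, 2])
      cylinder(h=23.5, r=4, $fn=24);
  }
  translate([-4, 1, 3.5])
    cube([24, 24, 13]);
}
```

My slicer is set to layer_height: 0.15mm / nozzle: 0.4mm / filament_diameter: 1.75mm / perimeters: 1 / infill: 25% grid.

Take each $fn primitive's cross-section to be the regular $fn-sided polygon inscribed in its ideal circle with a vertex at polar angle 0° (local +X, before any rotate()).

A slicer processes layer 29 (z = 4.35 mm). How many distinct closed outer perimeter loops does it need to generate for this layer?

1

At z = 4.35 mm: the cylinder is not intersected at this z (z outside [0, 4]); the 30×11 cube at (1, -2) contributes its full rectangle; the r=4 cylinder at (8.5, -0.5) contributes a regular 24-gon of circumradius 4; Taking the union: the regions partially overlap (shared area 36.49 mm²), so overlapping operands fuse into one piece — 1 connected region; the cube at (-4, 1) (footprint 24×24) is included at this height; Subtracting the remaining from the first: starting from the result so far, the 24×24 cube at (-4, 1) partially overlaps it — only the 152.00 mm² overlap (of its 576.00 mm²) is removed, clipping the outline — 1 connected region. The result has 1 disconnected region.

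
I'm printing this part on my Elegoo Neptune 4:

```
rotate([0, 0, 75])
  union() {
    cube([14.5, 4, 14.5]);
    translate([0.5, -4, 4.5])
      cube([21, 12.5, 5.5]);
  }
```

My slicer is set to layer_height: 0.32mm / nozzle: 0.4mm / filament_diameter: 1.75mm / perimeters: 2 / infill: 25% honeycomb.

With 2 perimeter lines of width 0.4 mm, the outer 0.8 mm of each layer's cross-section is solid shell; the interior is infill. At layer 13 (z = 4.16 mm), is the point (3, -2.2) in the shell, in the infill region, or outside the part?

At z = 4.16 mm: the cube (footprint 14.5×4) is included at this height; the cube at (0.5, -4) is absent (z outside [4.5, 10]); Taking the union: only the 14.5×4 cube is present, so the union is just that shape — 1 connected region; (whole slice rotated 75° about Z — lengths, areas and connectivity unchanged). Overall, the cross-section is a single solid region. Undo the 75° rotation: the query point maps to (-1.349, -3.467) in the un-rotated model frame. The nearest boundary edge runs (0.00, 0.00)→(14.50, 0.00); distance from the point to it = 3.72 mm. The point is not inside any of the regions above, so it lies outside the cross-section (3.72 mm from the nearest boundary).

outside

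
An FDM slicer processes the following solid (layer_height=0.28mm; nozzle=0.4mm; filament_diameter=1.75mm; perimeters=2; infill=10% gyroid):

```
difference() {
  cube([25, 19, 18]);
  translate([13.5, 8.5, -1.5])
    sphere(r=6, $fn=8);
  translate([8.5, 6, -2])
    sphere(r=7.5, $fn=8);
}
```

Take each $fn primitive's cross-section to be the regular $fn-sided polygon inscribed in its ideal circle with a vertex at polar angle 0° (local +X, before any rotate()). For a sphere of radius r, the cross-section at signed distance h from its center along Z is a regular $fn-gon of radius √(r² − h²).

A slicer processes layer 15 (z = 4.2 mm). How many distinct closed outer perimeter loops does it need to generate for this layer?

1

At z = 4.2 mm: the cube is present — its section is the full 25×19 rectangle; the r=6 sphere at (13.5, 8.5) slices to a regular 8-gon of circumradius 1.873 (√(r²−h²) with h=5.7 from center); the sphere at (8.5, 6): section is a regular 8-gon, circumradius = √(r²−h²) = √(7.5²−6.2²) = 4.220; Taking the first minus the rest: starting from the 25×19 cube, the r=6 sphere at (13.5, 8.5) lies wholly inside it (removes its full 9.93 mm² and its 11.47 mm outline becomes a hole wall); the r=7.5 sphere at (8.5, 6) partially overlaps it — only the 50.29 mm² overlap (of its 50.37 mm²) is removed, clipping the outline — 1 connected region with 1 hole. The result has 1 disconnected region.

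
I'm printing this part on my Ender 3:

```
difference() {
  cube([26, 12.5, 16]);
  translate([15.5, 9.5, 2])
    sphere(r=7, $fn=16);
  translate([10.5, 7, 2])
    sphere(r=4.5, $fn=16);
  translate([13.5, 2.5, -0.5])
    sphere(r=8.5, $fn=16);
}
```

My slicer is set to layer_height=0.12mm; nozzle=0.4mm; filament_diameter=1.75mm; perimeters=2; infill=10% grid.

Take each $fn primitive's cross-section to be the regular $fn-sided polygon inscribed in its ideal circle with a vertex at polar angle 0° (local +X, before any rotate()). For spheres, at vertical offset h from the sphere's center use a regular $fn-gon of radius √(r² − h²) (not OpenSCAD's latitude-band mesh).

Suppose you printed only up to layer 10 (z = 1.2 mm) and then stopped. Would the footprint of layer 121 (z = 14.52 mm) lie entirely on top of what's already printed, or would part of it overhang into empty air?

part overhangs

Compare the two slices. At z = 1.2: the 26×12.5 cube contributes its full rectangle (area 325.00 mm²); the r=7 sphere at (15.5, 9.5) slices to a regular 16-gon of circumradius 6.954 (√(r²−h²) with h=0.8 from center) (area = (16/2)·6.954²·sin(360°/16) = 148.05 mm²); the r=4.5 sphere at (10.5, 7) contributes a regular 16-gon of circumradius √(4.5²−0.8²) = 4.428 (area = (16/2)·4.428²·sin(360°/16) = 60.04 mm²); the r=8.5 sphere at (13.5, 2.5) slices to a regular 16-gon of circumradius 8.328 (√(r²−h²) with h=1.7 from center) (area = (16/2)·8.328²·sin(360°/16) = 212.34 mm²); After the difference (first − rest): starting from the 26×12.5 cube (325.00 mm²), the r=7 sphere at (15.5, 9.5) partially overlaps it — only the 113.91 mm² overlap (of its 148.05 mm²) is removed, clipping the outline; the r=4.5 sphere at (10.5, 7) partially overlaps it — only the 23.25 mm² overlap (of its 60.04 mm²) is removed, clipping the outline; the r=8.5 sphere at (13.5, 2.5) partially overlaps it — only the 55.68 mm² overlap (of its 212.34 mm²) is removed, clipping the outline — area = 132.16 mm². At z = 14.52: the cube (footprint 26×12.5) is included at this height (area 325.00 mm²); the sphere at (15.5, 9.5) is not intersected at this z (|z−center|=12.520 > r=7); the sphere at (10.5, 7) is absent (|z−center|=12.520 > r=4.5); the sphere at (13.5, 2.5) is absent (|z−center|=15.020 > r=8.5); Taking the first minus the rest: none of the subtracted shapes is present at this height, so the 26×12.5 cube is unchanged — area = 325.00 mm². Checking containment: at z = 14.52 the cross-section extends beyond the z = 1.2 cross-section by about 192.84 mm².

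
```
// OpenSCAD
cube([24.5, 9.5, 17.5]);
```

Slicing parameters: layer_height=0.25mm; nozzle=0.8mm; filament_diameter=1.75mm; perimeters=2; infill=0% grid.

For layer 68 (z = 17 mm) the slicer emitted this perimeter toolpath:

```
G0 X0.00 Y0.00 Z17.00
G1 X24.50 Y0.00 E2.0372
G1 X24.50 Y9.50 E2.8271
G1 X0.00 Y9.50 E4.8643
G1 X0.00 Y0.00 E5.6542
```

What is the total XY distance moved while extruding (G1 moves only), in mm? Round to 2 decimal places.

Sum the Euclidean lengths of each G1 segment: total = 68.00 mm.

68.00 mm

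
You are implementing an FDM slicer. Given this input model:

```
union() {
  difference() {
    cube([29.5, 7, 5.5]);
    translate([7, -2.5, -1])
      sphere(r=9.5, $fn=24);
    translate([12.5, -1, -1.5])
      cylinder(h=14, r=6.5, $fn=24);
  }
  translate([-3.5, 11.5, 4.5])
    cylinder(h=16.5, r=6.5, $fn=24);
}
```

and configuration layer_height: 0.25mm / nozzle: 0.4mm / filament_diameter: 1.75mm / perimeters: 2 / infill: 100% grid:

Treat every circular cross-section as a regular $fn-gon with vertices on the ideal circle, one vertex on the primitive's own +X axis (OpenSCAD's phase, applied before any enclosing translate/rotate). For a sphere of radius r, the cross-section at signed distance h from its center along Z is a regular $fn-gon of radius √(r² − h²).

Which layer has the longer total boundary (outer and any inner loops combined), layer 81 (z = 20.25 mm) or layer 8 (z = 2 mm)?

Layer 81 (z = 20.25): the cube is absent (z outside [0, 5.5]); the sphere at (7, -2.5) is absent (|z−center|=21.250 > r=9.5); the cylinder at (12.5, -1) is not intersected at this z (z outside [-1.5, 12.5]); Taking the first minus the rest: the first operand is absent here, so nothing remains; the r=6.5 cylinder at (-3.5, 11.5) contributes a regular 24-gon of circumradius 6.5 (perimeter = 2·24·6.500·sin(180°/24) = 40.72 mm); Merging all regions: only the r=6.5 cylinder at (-3.5, 11.5) is present, so the union is just that shape — boundary = 40.72 mm. So its perimeter = 40.72 mm. Layer 8 (z = 2): the cube (footprint 29.5×7) is included at this height (perimeter 73.00 mm); the r=9.5 sphere at (7, -2.5) contributes a regular 24-gon of circumradius √(9.5²−3²) = 9.014 (perimeter = 2·24·9.014·sin(180°/24) = 56.47 mm); the r=6.5 cylinder at (12.5, -1) contributes a regular 24-gon of circumradius 6.5 (perimeter = 2·24·6.500·sin(180°/24) = 40.72 mm); After the difference (first − rest): starting from the 29.5×7 cube, the r=9.5 sphere at (7, -2.5) partially overlaps it — only the 79.06 mm² overlap (of its 252.35 mm²) is removed, clipping the outline; the r=6.5 cylinder at (12.5, -1) partially overlaps it — only the 18.16 mm² overlap (of its 131.22 mm²) is removed, clipping the outline — boundary = 74.03 mm; the cylinder at (-3.5, 11.5) is absent (z outside [4.5, 21]); Merging all regions: only that combined region is present, so the union is just that shape — boundary = 74.03 mm. So its perimeter = 74.03 mm. Layer 8 is larger (74.03 vs 40.72 mm).

layer 8 (z = 2 mm)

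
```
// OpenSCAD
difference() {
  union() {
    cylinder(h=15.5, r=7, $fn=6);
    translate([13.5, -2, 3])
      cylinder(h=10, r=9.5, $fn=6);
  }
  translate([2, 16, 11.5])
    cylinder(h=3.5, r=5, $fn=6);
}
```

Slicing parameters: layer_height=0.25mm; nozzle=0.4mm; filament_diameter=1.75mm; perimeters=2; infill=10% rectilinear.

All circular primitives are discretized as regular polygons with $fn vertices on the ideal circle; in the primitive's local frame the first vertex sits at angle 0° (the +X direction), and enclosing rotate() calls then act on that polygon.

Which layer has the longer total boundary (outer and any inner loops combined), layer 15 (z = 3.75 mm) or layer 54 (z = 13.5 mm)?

layer 15 (z = 3.75 mm)

Layer 15 (z = 3.75): the cylinder: section is a regular 6-gon, circumradius r=7 (perimeter = 2·6·7.000·sin(180°/6) = 42.00 mm); the r=9.5 cylinder at (13.5, -2) gives a regular 6-gon of circumradius 9.5 (constant along its height) (perimeter = 2·6·9.500·sin(180°/6) = 57.00 mm); Merging all regions: the regions partially overlap (shared area 6.64 mm²), so the edge portions inside another operand are dropped and the merged outline is re-measured after clipping — boundary = 87.00 mm; the cylinder at (2, 16) does not reach this height (z outside [11.5, 15]); After the difference (first − rest): none of the subtracted shapes is present at this height, so that combined region is unchanged — boundary = 87.00 mm. So its perimeter = 87.00 mm. Layer 54 (z = 13.5): the r=7 cylinder gives a regular 6-gon of circumradius 7 (constant along its height) (perimeter = 2·6·7.000·sin(180°/6) = 42.00 mm); the cylinder at (13.5, -2) does not reach this height (z outside [3, 13]); Merging all regions: only the r=7 cylinder is present, so the union is just that shape — boundary = 42.00 mm; the cylinder at (2, 16): section is a regular 6-gon, circumradius r=5 (perimeter = 2·6·5.000·sin(180°/6) = 30.00 mm); Taking the first minus the rest: starting from the result so far, the r=5 cylinder at (2, 16) misses the remaining region (no effect) — boundary = 42.00 mm. So its perimeter = 42.00 mm. Layer 15 is larger (87.00 vs 42.00 mm).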